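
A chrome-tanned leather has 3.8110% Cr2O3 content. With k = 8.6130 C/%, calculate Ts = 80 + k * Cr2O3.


Formula: Ts = 80 + k * Cr2O3
Substituting: Ts = 80 + 8.6130 * 3.8110
Result: 112.8241 C


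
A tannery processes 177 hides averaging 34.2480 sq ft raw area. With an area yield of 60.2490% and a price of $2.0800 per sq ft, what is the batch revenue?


Raw_total = N * avg_area = 177 * 34.2480 = 6061.8960 sq ft
Finished = Raw_total * yield / 100 = 6061.8960 * 60.2490 / 100 = 3652.2317 sq ft
Value = Finished * price = 3652.2317 * 2.0800 = 7596.6420 $


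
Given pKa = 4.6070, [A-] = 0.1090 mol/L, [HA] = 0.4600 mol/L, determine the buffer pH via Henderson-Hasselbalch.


ratio = [A-] / [HA] = 0.1090 / 0.4600 = 0.2370
log10(ratio) = -0.6253
pH = pKa + log10(ratio) = 4.6070 - 0.6253 = 3.9817


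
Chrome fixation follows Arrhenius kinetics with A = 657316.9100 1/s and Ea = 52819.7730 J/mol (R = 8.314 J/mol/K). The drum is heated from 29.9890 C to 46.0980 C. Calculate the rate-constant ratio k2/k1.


T1 = 29.9890 + 273.15 = 303.1390 K; T2 = 46.0980 + 273.15 = 319.2480 K
k1 = A * exp(-Ea/(R*T1)) = 657316.9100 * exp(-52819.7730/(8.314*303.1390)) = 5.1992e-04 1/s
k2 = A * exp(-Ea/(R*T2)) = 657316.9100 * exp(-52819.7730/(8.314*319.2480)) = 0.00149696 1/s
k2/k1 = 0.00149696 / 5.1992e-04 = 2.8792


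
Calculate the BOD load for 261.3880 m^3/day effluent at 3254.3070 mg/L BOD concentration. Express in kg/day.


Formula: BOD_load = volume * conc / 1000
Substituting: BOD_load = 261.3880 * 3254.3070 / 1000
Result: 850.6368 kg/day


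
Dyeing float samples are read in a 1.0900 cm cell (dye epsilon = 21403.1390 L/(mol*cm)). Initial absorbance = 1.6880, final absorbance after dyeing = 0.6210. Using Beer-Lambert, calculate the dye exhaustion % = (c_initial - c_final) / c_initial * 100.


c_initial = A_i / (epsilon * l) = 1.6880 / (21403.1390 * 1.0900) = 7.2355e-05 mol/L
c_final = A_f / (epsilon * l) = 0.6210 / (21403.1390 * 1.0900) = 2.6619e-05 mol/L
Exhaustion = (c_initial - c_final) / c_initial * 100 = (7.2355e-05 - 2.6619e-05) / 7.2355e-05 * 100 = 63.2109 %


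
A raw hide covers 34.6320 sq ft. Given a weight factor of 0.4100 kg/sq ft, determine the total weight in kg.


Formula: Weight = area * weight_per_sqft
Substituting: Weight = 34.6320 * 0.4100
Result: 14.1991 kg


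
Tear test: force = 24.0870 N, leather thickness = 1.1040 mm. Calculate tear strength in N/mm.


Formula: Tear strength = force / thickness
Substituting: Tear strength = 24.0870 / 1.1040
Result: 21.8179 N/mm


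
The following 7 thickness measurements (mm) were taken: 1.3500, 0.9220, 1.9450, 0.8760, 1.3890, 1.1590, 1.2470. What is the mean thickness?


Formula: Average = sum / n
Substituting: Average = 8.8880 / 7
Result: 1.2697 mm


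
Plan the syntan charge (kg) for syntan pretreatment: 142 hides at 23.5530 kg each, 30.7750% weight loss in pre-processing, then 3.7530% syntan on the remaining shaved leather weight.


Total_raw = N * avg_wt = 142 * 23.5530 = 3344.5260 kg
Substrate = Total_raw * (1 - loss/100) = 3344.5260 * (1 - 30.7750/100) = 2315.2481 kg
Syntan = Substrate * pct / 100 = 2315.2481 * 3.7530 / 100 = 86.8913 kg


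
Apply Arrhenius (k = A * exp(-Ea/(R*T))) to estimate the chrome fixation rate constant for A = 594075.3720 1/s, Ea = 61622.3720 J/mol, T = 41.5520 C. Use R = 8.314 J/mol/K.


T_K = T_C + 273.15 = 41.5520 + 273.15 = 314.7020 K
exponent = -Ea / (R * T_K) = -61622.3720 / (8.314 * 314.7020) = -23.5521
k = A * exp(exponent) = 594075.3720 * exp(-23.5521) = 3.5100e-05 1/s


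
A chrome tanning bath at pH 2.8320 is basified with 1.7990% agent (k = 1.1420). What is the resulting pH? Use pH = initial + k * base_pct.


Formula: pH_final = pH_initial + k * base_pct
Substituting: pH_final = 2.8320 + 1.1420 * 1.7990
Result: 4.8865


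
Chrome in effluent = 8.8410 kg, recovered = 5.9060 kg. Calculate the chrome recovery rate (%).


Formula: Recovery = recovered / input * 100
Substituting: Recovery = 5.9060 / 8.8410 * 100
Result: 66.8024 %


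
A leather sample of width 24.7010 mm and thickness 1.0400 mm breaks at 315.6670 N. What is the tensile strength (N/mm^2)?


Formula: TS = force / (width * thickness)
Substituting: TS = 315.6670 / (24.7010 * 1.0400)
Result: 12.2880 N/mm^2


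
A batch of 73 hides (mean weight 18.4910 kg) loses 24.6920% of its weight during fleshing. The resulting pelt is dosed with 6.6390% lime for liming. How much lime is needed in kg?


Total_raw = N * avg_wt = 73 * 18.4910 = 1349.8430 kg
Substrate = Total_raw * (1 - loss/100) = 1349.8430 * (1 - 24.6920/100) = 1016.5398 kg
Lime = Substrate * pct / 100 = 1016.5398 * 6.6390 / 100 = 67.4881 kg


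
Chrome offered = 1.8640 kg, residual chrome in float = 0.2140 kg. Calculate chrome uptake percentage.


Formula: Uptake = (offered - residual) / offered * 100
Substituting: Uptake = (1.8640 - 0.2140) / 1.8640 * 100
Result: 88.5193 %


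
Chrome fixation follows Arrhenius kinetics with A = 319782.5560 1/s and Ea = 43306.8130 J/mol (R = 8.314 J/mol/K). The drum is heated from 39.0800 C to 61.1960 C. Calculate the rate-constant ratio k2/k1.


T1 = 39.0800 + 273.15 = 312.2300 K; T2 = 61.1960 + 273.15 = 334.3460 K
k1 = A * exp(-Ea/(R*T1)) = 319782.5560 * exp(-43306.8130/(8.314*312.2300)) = 0.0181787 1/s
k2 = A * exp(-Ea/(R*T2)) = 319782.5560 * exp(-43306.8130/(8.314*334.3460)) = 0.0548047 1/s
k2/k1 = 0.0548047 / 0.0181787 = 3.0148


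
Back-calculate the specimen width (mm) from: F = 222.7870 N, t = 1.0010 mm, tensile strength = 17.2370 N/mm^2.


Formula: w = F / (TS * t)
Substituting: w = 222.7870 / (17.2370 * 1.0010)
Result: 12.9120 mm


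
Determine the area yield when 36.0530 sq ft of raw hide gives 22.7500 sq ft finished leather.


Formula: Yield = finished / raw * 100
Substituting: Yield = 22.7500 / 36.0530 * 100
Result: 63.1015 %


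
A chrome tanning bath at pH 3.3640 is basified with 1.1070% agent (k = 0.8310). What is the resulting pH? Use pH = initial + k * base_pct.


Formula: pH_final = pH_initial + k * base_pct
Substituting: pH_final = 3.3640 + 0.8310 * 1.1070
Result: 4.2839


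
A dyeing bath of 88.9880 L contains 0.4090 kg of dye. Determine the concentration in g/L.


Formula: Conc = dye_mass(kg) / volume(L) * 1000
Substituting: Conc = 0.4090 / 88.9880 * 1000
Result: 4.5961 g/L


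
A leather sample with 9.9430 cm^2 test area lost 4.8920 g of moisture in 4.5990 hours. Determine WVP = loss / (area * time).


Formula: WVP = loss / (area * time)
Substituting: WVP = 4.8920 / (9.9430 * 4.5990)
Result: 0.1070 g/(cm^2*hr)


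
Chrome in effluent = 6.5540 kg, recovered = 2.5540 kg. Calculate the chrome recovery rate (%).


Formula: Recovery = recovered / input * 100
Substituting: Recovery = 2.5540 / 6.5540 * 100
Result: 38.9686 %


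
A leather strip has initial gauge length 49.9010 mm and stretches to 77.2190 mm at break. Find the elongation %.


Formula: Elongation = (Lf - L0) / L0 * 100
Substituting: Elongation = (77.2190 - 49.9010) / 49.9010 * 100
Result: 54.7444 %


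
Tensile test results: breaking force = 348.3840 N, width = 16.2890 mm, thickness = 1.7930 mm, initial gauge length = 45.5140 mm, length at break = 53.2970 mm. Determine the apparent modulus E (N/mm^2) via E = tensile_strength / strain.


TS = F / (w * t) = 348.3840 / (16.2890 * 1.7930) = 11.9284 N/mm^2
strain = (Lf - L0) / L0 = (53.2970 - 45.5140) / 45.5140 = 0.1710
E = TS / strain = 11.9284 / 0.1710 = 69.7560 N/mm^2


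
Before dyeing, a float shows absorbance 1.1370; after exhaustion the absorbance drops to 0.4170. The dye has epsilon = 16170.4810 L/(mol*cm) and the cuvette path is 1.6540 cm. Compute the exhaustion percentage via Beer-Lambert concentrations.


c_initial = A_i / (epsilon * l) = 1.1370 / (16170.4810 * 1.6540) = 4.2511e-05 mol/L
c_final = A_f / (epsilon * l) = 0.4170 / (16170.4810 * 1.6540) = 1.5591e-05 mol/L
Exhaustion = (c_initial - c_final) / c_initial * 100 = (4.2511e-05 - 1.5591e-05) / 4.2511e-05 * 100 = 63.3245 %


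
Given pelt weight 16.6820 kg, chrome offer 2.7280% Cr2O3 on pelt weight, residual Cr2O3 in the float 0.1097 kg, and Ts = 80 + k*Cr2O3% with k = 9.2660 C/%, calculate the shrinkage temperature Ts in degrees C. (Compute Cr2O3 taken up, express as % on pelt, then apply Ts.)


Offered = pelt * offer_pct / 100 = 16.6820 * 2.7280 / 100 = 0.4551 kg
Uptake = offered - residual = 0.4551 - 0.1097 = 0.3454 kg
Cr2O3% on pelt = uptake / pelt * 100 = 0.3454 / 16.6820 * 100 = 2.0704 %
Ts = 80 + k * Cr2O3% = 80 + 9.2660 * 2.0704 = 99.1844 C


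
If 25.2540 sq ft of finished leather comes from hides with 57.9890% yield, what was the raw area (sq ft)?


Formula: raw = finished * 100 / yield
Substituting: raw = 25.2540 * 100 / 57.9890
Result: 43.5496 sq ft


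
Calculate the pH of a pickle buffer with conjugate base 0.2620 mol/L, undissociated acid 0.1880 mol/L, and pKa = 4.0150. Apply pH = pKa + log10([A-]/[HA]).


ratio = [A-] / [HA] = 0.2620 / 0.1880 = 1.3936
log10(ratio) = 0.1441
pH = pKa + log10(ratio) = 4.0150 + 0.1441 = 4.1591


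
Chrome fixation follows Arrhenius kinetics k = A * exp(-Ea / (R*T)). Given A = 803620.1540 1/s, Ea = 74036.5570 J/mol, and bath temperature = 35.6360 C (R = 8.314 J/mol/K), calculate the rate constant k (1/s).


T_K = T_C + 273.15 = 35.6360 + 273.15 = 308.7860 K
exponent = -Ea / (R * T_K) = -74036.5570 / (8.314 * 308.7860) = -28.8389
k = A * exp(exponent) = 803620.1540 * exp(-28.8389) = 2.4015e-07 1/s


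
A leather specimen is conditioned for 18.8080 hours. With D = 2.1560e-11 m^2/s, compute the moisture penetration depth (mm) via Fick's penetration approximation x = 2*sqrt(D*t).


t = 18.8080 hr * 3600 = 67708.8000 s
D * t = 2.1560e-11 * 67708.8000 = 1.4598e-06
x = 2 * sqrt(D*t) = 2 * sqrt(1.4598e-06) = 0.00241645 m = 2.4164 mm


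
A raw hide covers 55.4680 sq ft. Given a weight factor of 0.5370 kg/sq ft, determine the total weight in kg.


Formula: Weight = area * weight_per_sqft
Substituting: Weight = 55.4680 * 0.5370
Result: 29.7863 kg


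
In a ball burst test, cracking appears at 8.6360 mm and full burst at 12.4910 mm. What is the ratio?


Formula: Ratio = crack / burst
Substituting: Ratio = 8.6360 / 12.4910
Result: 0.6914


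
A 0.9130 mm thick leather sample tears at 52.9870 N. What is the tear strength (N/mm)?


Formula: Tear strength = force / thickness
Substituting: Tear strength = 52.9870 / 0.9130
Result: 58.0361 N/mm


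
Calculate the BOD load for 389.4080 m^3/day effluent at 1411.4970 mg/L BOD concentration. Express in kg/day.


Formula: BOD_load = volume * conc / 1000
Substituting: BOD_load = 389.4080 * 1411.4970 / 1000
Result: 549.6482 kg/day


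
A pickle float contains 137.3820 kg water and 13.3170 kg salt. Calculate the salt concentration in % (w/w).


Formula: Conc = salt / (water + salt) * 100
Substituting: Conc = 13.3170 / (137.3820 + 13.3170) * 100
Result: 8.8368 %


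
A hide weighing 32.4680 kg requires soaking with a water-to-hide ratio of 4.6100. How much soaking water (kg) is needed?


Formula: Water = hide_weight * ratio
Substituting: Water = 32.4680 * 4.6100
Result: 149.6775 kg


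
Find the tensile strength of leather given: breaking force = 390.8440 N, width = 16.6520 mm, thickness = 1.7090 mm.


Formula: TS = force / (width * thickness)
Substituting: TS = 390.8440 / (16.6520 * 1.7090)
Result: 13.7339 N/mm^2


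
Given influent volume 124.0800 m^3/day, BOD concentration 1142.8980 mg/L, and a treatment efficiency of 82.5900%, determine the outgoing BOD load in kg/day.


Load_in = volume * conc / 1000 = 124.0800 * 1142.8980 / 1000 = 141.8108 kg/day
Removed = Load_in * eff / 100 = 141.8108 * 82.5900 / 100 = 117.1215 kg/day
Load_out = Load_in - Removed = 141.8108 - 117.1215 = 24.6893 kg/day


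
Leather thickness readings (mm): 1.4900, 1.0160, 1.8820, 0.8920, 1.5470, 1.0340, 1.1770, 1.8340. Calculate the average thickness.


Formula: Average = sum / n
Substituting: Average = 10.8720 / 8
Result: 1.3590 mm


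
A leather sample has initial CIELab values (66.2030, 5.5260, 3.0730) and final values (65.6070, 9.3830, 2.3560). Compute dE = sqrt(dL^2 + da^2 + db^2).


dL = -0.5960, da = 3.8570, db = -0.7170
dE = sqrt((-0.5960)^2 + 3.8570^2 + (-0.7170)^2) = 3.9681


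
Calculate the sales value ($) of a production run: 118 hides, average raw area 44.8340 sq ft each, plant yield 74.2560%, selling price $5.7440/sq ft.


Raw_total = N * avg_area = 118 * 44.8340 = 5290.4120 sq ft
Finished = Raw_total * yield / 100 = 5290.4120 * 74.2560 / 100 = 3928.4483 sq ft
Value = Finished * price = 3928.4483 * 5.7440 = 22565.0072 $


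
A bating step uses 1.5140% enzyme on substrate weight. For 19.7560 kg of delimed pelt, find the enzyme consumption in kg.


Formula: Enzyme = substrate * pct / 100
Substituting: Enzyme = 19.7560 * 1.5140 / 100
Result: 0.2991 kg


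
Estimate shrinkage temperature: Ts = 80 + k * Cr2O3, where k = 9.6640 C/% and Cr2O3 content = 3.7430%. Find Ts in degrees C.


Formula: Ts = 80 + k * Cr2O3
Substituting: Ts = 80 + 9.6640 * 3.7430
Result: 116.1724 C


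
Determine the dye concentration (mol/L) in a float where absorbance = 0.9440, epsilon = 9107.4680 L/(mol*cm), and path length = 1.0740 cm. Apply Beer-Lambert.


Formula: c = A / (epsilon * l)
Substituting: c = 0.9440 / (9107.4680 * 1.0740)
Result: 9.6509e-05 mol/L


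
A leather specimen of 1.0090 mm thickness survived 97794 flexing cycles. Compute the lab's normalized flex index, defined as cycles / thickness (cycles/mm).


Formula: Index = cycles / thickness
Substituting: Index = 97794 / 1.0090
Result: 96921.7047 cycles/mm


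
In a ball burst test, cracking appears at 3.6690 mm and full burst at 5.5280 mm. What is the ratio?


Formula: Ratio = crack / burst
Substituting: Ratio = 3.6690 / 5.5280
Result: 0.6637


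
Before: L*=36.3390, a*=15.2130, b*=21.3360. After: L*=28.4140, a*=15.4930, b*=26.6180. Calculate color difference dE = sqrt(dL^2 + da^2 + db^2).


dL = -7.9250, da = 0.2800, db = 5.2820
dE = sqrt((-7.9250)^2 + 0.2800^2 + 5.2820^2) = 9.5280


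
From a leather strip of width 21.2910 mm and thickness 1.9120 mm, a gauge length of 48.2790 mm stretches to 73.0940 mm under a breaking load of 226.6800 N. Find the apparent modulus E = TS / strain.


TS = F / (w * t) = 226.6800 / (21.2910 * 1.9120) = 5.5684 N/mm^2
strain = (Lf - L0) / L0 = (73.0940 - 48.2790) / 48.2790 = 0.5140
E = TS / strain = 5.5684 / 0.5140 = 10.8336 N/mm^2


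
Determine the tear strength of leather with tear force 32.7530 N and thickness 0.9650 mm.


Formula: Tear strength = force / thickness
Substituting: Tear strength = 32.7530 / 0.9650
Result: 33.9409 N/mm


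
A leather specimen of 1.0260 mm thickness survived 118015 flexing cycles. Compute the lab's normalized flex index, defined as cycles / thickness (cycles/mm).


Formula: Index = cycles / thickness
Substituting: Index = 118015 / 1.0260
Result: 115024.3665 cycles/mm


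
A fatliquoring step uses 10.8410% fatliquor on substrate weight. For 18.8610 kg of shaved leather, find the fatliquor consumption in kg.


Formula: Fat = substrate * pct / 100
Substituting: Fat = 18.8610 * 10.8410 / 100
Result: 2.0447 kg


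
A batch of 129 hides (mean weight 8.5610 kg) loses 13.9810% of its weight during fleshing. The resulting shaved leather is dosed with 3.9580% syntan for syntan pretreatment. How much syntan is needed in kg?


Total_raw = N * avg_wt = 129 * 8.5610 = 1104.3690 kg
Substrate = Total_raw * (1 - loss/100) = 1104.3690 * (1 - 13.9810/100) = 949.9672 kg
Syntan = Substrate * pct / 100 = 949.9672 * 3.9580 / 100 = 37.5997 kg


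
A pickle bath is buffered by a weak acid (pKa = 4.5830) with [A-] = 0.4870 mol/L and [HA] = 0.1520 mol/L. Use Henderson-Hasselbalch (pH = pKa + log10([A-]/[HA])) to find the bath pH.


ratio = [A-] / [HA] = 0.4870 / 0.1520 = 3.2039
log10(ratio) = 0.5057
pH = pKa + log10(ratio) = 4.5830 + 0.5057 = 5.0887


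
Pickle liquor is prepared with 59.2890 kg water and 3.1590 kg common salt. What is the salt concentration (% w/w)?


Formula: Conc = salt / (water + salt) * 100
Substituting: Conc = 3.1590 / (59.2890 + 3.1590) * 100
Result: 5.0586 %


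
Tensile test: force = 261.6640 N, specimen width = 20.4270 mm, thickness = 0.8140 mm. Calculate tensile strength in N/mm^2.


Formula: TS = force / (width * thickness)
Substituting: TS = 261.6640 / (20.4270 * 0.8140)
Result: 15.7367 N/mm^2


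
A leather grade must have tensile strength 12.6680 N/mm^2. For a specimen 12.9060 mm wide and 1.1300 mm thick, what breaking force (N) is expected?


Formula: F = TS * w * t
Substituting: F = 12.6680 * 12.9060 * 1.1300
Result: 184.7473 N


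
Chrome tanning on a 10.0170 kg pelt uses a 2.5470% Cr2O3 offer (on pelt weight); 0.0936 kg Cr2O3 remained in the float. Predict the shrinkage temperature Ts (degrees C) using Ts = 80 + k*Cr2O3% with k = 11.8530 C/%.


Offered = pelt * offer_pct / 100 = 10.0170 * 2.5470 / 100 = 0.2551 kg
Uptake = offered - residual = 0.2551 - 0.0936 = 0.1615 kg
Cr2O3% on pelt = uptake / pelt * 100 = 0.1615 / 10.0170 * 100 = 1.6126 %
Ts = 80 + k * Cr2O3% = 80 + 11.8530 * 1.6126 = 99.1140 C


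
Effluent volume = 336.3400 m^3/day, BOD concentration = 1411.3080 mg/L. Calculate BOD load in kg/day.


Formula: BOD_load = volume * conc / 1000
Substituting: BOD_load = 336.3400 * 1411.3080 / 1000
Result: 474.6793 kg/day


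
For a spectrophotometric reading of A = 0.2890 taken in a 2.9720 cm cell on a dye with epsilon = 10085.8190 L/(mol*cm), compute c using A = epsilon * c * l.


Formula: c = A / (epsilon * l)
Substituting: c = 0.2890 / (10085.8190 * 2.9720)
Result: 9.6414e-06 mol/L


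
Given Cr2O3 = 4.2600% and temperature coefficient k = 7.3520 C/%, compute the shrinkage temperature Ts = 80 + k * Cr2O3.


Formula: Ts = 80 + k * Cr2O3
Substituting: Ts = 80 + 7.3520 * 4.2600
Result: 111.3195 C


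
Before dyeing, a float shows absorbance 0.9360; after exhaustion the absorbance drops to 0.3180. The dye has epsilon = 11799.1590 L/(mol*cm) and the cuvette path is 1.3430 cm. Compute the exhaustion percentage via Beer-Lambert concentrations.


c_initial = A_i / (epsilon * l) = 0.9360 / (11799.1590 * 1.3430) = 5.9068e-05 mol/L
c_final = A_f / (epsilon * l) = 0.3180 / (11799.1590 * 1.3430) = 2.0068e-05 mol/L
Exhaustion = (c_initial - c_final) / c_initial * 100 = (5.9068e-05 - 2.0068e-05) / 5.9068e-05 * 100 = 66.0256 %


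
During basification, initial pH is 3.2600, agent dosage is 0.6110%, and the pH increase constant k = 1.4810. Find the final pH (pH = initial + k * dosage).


Formula: pH_final = pH_initial + k * base_pct
Substituting: pH_final = 3.2600 + 1.4810 * 0.6110
Result: 4.1649


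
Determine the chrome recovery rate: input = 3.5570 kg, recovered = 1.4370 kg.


Formula: Recovery = recovered / input * 100
Substituting: Recovery = 1.4370 / 3.5570 * 100
Result: 40.3992 %


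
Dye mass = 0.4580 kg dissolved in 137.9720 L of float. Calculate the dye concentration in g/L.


Formula: Conc = dye_mass(kg) / volume(L) * 1000
Substituting: Conc = 0.4580 / 137.9720 * 1000
Result: 3.3195 g/L


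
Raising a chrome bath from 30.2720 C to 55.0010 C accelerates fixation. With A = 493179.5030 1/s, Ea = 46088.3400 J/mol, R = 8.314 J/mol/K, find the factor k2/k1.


T1 = 30.2720 + 273.15 = 303.4220 K; T2 = 55.0010 + 273.15 = 328.1510 K
k1 = A * exp(-Ea/(R*T1)) = 493179.5030 * exp(-46088.3400/(8.314*303.4220)) = 0.00573493 1/s
k2 = A * exp(-Ea/(R*T2)) = 493179.5030 * exp(-46088.3400/(8.314*328.1510)) = 0.0227227 1/s
k2/k1 = 0.0227227 / 0.00573493 = 3.9622


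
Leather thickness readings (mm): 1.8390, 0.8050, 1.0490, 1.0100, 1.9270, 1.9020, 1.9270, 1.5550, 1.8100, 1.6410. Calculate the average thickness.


Formula: Average = sum / n
Substituting: Average = 15.4650 / 10
Result: 1.5465 mm


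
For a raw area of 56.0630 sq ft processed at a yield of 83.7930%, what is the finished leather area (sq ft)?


Formula: finished = raw * yield / 100
Substituting: finished = 56.0630 * 83.7930 / 100
Result: 46.9769 sq ft


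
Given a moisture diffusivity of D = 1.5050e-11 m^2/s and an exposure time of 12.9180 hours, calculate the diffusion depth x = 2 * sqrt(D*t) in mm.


t = 12.9180 hr * 3600 = 46504.8000 s
D * t = 1.5050e-11 * 46504.8000 = 6.9990e-07
x = 2 * sqrt(D*t) = 2 * sqrt(6.9990e-07) = 0.0016732 m = 1.6732 mm


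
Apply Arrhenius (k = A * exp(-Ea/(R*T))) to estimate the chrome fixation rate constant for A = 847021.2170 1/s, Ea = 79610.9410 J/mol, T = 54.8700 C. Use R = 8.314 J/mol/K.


T_K = T_C + 273.15 = 54.8700 + 273.15 = 328.0200 K
exponent = -Ea / (R * T_K) = -79610.9410 / (8.314 * 328.0200) = -29.1919
k = A * exp(exponent) = 847021.2170 * exp(-29.1919) = 1.7783e-07 1/s


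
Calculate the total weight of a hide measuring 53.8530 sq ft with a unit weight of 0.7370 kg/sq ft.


Formula: Weight = area * weight_per_sqft
Substituting: Weight = 53.8530 * 0.7370
Result: 39.6897 kg


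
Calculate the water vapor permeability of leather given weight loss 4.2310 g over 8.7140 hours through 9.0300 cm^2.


Formula: WVP = loss / (area * time)
Substituting: WVP = 4.2310 / (9.0300 * 8.7140)
Result: 0.0537697 g/(cm^2*hr)


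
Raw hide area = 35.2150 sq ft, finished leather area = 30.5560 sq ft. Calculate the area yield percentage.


Formula: Yield = finished / raw * 100
Substituting: Yield = 30.5560 / 35.2150 * 100
Result: 86.7698 %


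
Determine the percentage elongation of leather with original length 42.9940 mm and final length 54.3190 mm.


Formula: Elongation = (Lf - L0) / L0 * 100
Substituting: Elongation = (54.3190 - 42.9940) / 42.9940 * 100
Result: 26.3409 %


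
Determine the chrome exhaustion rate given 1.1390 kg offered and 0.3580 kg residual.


Formula: Uptake = (offered - residual) / offered * 100
Substituting: Uptake = (1.1390 - 0.3580) / 1.1390 * 100
Result: 68.5689 %


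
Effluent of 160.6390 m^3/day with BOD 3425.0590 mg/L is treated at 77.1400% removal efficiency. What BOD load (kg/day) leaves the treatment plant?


Load_in = volume * conc / 1000 = 160.6390 * 3425.0590 / 1000 = 550.1981 kg/day
Removed = Load_in * eff / 100 = 550.1981 * 77.1400 / 100 = 424.4228 kg/day
Load_out = Load_in - Removed = 550.1981 - 424.4228 = 125.7753 kg/day


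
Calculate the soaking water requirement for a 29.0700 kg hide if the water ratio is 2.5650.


Formula: Water = hide_weight * ratio
Substituting: Water = 29.0700 * 2.5650
Result: 74.5645 kg


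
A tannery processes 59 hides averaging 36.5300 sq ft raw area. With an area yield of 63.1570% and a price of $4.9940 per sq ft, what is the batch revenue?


Raw_total = N * avg_area = 59 * 36.5300 = 2155.2700 sq ft
Finished = Raw_total * yield / 100 = 2155.2700 * 63.1570 / 100 = 1361.2039 sq ft
Value = Finished * price = 1361.2039 * 4.9940 = 6797.8521 $


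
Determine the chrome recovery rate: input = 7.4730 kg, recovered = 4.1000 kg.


Formula: Recovery = recovered / input * 100
Substituting: Recovery = 4.1000 / 7.4730 * 100
Result: 54.8642 %


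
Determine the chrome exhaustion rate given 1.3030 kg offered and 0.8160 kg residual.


Formula: Uptake = (offered - residual) / offered * 100
Substituting: Uptake = (1.3030 - 0.8160) / 1.3030 * 100
Result: 37.3753 %


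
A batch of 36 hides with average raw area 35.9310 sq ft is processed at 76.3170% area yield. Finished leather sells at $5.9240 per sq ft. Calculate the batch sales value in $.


Raw_total = N * avg_area = 36 * 35.9310 = 1293.5160 sq ft
Finished = Raw_total * yield / 100 = 1293.5160 * 76.3170 / 100 = 987.1726 sq ft
Value = Finished * price = 987.1726 * 5.9240 = 5848.0105 $


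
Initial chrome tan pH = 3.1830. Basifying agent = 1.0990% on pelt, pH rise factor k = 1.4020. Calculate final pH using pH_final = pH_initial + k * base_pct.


Formula: pH_final = pH_initial + k * base_pct
Substituting: pH_final = 3.1830 + 1.4020 * 1.0990
Result: 4.7238


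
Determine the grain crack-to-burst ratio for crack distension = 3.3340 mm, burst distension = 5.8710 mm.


Formula: Ratio = crack / burst
Substituting: Ratio = 3.3340 / 5.8710
Result: 0.5679


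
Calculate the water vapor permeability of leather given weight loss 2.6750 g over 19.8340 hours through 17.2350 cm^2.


Formula: WVP = loss / (area * time)
Substituting: WVP = 2.6750 / (17.2350 * 19.8340)
Result: 0.00782532 g/(cm^2*hr)


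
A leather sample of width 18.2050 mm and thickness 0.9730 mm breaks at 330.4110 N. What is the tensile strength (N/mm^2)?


Formula: TS = force / (width * thickness)
Substituting: TS = 330.4110 / (18.2050 * 0.9730)
Result: 18.6531 N/mm^2


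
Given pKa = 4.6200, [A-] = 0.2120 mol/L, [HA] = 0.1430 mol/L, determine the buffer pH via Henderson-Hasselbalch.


ratio = [A-] / [HA] = 0.2120 / 0.1430 = 1.4825
log10(ratio) = 0.1710
pH = pKa + log10(ratio) = 4.6200 + 0.1710 = 4.7910


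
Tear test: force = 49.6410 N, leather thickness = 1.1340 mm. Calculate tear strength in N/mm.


Formula: Tear strength = force / thickness
Substituting: Tear strength = 49.6410 / 1.1340
Result: 43.7751 N/mm


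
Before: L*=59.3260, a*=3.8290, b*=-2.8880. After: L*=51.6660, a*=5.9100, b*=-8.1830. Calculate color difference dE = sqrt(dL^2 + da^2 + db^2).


dL = -7.6600, da = 2.0810, db = -5.2950
dE = sqrt((-7.6600)^2 + 2.0810^2 + (-5.2950)^2) = 9.5417


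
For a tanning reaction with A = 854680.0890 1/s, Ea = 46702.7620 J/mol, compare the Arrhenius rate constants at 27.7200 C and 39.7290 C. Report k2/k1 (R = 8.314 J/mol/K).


T1 = 27.7200 + 273.15 = 300.8700 K; T2 = 39.7290 + 273.15 = 312.8790 K
k1 = A * exp(-Ea/(R*T1)) = 854680.0890 * exp(-46702.7620/(8.314*300.8700)) = 0.00665811 1/s
k2 = A * exp(-Ea/(R*T2)) = 854680.0890 * exp(-46702.7620/(8.314*312.8790)) = 0.0136324 1/s
k2/k1 = 0.0136324 / 0.00665811 = 2.0475


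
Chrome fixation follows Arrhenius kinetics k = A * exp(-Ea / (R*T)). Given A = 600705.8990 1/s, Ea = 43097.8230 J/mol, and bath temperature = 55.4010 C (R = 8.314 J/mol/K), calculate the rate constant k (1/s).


T_K = T_C + 273.15 = 55.4010 + 273.15 = 328.5510 K
exponent = -Ea / (R * T_K) = -43097.8230 / (8.314 * 328.5510) = -15.7777
k = A * exp(exponent) = 600705.8990 * exp(-15.7777) = 0.084433 1/s


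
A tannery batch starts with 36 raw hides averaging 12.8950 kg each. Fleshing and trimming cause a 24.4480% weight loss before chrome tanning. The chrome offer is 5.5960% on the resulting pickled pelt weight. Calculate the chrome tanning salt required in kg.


Total_raw = N * avg_wt = 36 * 12.8950 = 464.2200 kg
Substrate = Total_raw * (1 - loss/100) = 464.2200 * (1 - 24.4480/100) = 350.7275 kg
Chrome = Substrate * pct / 100 = 350.7275 * 5.5960 / 100 = 19.6267 kg


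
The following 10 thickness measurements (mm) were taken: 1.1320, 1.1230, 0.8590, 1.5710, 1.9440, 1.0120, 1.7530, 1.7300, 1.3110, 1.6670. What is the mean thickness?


Formula: Average = sum / n
Substituting: Average = 14.1020 / 10
Result: 1.4102 mm


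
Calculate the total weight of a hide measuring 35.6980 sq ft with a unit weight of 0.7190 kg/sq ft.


Formula: Weight = area * weight_per_sqft
Substituting: Weight = 35.6980 * 0.7190
Result: 25.6669 kg


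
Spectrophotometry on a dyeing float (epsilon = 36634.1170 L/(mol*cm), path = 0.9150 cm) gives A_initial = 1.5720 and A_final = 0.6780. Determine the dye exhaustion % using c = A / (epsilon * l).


c_initial = A_i / (epsilon * l) = 1.5720 / (36634.1170 * 0.9150) = 4.6897e-05 mol/L
c_final = A_f / (epsilon * l) = 0.6780 / (36634.1170 * 0.9150) = 2.0227e-05 mol/L
Exhaustion = (c_initial - c_final) / c_initial * 100 = (4.6897e-05 - 2.0227e-05) / 4.6897e-05 * 100 = 56.8702 %


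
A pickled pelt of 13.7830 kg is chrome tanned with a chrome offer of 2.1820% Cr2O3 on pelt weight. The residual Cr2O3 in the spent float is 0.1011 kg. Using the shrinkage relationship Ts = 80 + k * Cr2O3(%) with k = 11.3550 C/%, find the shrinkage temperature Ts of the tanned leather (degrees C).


Offered = pelt * offer_pct / 100 = 13.7830 * 2.1820 / 100 = 0.3007 kg
Uptake = offered - residual = 0.3007 - 0.1011 = 0.1996 kg
Cr2O3% on pelt = uptake / pelt * 100 = 0.1996 / 13.7830 * 100 = 1.4485 %
Ts = 80 + k * Cr2O3% = 80 + 11.3550 * 1.4485 = 96.4476 C


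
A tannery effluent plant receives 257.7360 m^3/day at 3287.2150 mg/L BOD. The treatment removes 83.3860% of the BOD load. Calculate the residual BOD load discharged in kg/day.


Load_in = volume * conc / 1000 = 257.7360 * 3287.2150 / 1000 = 847.2336 kg/day
Removed = Load_in * eff / 100 = 847.2336 * 83.3860 / 100 = 706.4742 kg/day
Load_out = Load_in - Removed = 847.2336 - 706.4742 = 140.7594 kg/day


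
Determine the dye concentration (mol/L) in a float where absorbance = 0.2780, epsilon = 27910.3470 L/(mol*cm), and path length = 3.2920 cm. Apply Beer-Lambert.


Formula: c = A / (epsilon * l)
Substituting: c = 0.2780 / (27910.3470 * 3.2920)
Result: 3.0257e-06 mol/L


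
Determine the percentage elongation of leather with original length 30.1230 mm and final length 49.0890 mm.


Formula: Elongation = (Lf - L0) / L0 * 100
Substituting: Elongation = (49.0890 - 30.1230) / 30.1230 * 100
Result: 62.9619 %


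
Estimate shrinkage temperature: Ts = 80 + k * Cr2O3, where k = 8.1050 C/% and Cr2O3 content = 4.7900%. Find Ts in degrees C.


Formula: Ts = 80 + k * Cr2O3
Substituting: Ts = 80 + 8.1050 * 4.7900
Result: 118.8230 C


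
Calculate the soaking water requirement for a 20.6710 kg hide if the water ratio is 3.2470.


Formula: Water = hide_weight * ratio
Substituting: Water = 20.6710 * 3.2470
Result: 67.1187 kg


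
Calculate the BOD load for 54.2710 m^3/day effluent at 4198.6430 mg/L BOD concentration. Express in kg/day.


Formula: BOD_load = volume * conc / 1000
Substituting: BOD_load = 54.2710 * 4198.6430 / 1000
Result: 227.8646 kg/day


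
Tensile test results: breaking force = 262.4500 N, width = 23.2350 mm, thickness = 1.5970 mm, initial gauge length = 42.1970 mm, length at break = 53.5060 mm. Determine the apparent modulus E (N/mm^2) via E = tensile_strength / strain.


TS = F / (w * t) = 262.4500 / (23.2350 * 1.5970) = 7.0729 N/mm^2
strain = (Lf - L0) / L0 = (53.5060 - 42.1970) / 42.1970 = 0.2680
E = TS / strain = 7.0729 / 0.2680 = 26.3910 N/mm^2


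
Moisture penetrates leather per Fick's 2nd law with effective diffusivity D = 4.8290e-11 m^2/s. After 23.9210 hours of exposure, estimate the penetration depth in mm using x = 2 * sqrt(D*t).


t = 23.9210 hr * 3600 = 86115.6000 s
D * t = 4.8290e-11 * 86115.6000 = 4.1585e-06
x = 2 * sqrt(D*t) = 2 * sqrt(4.1585e-06) = 0.00407849 m = 4.0785 mm


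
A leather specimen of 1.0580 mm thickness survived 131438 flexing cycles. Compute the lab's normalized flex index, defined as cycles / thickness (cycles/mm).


Formula: Index = cycles / thickness
Substituting: Index = 131438 / 1.0580
Result: 124232.5142 cycles/mm


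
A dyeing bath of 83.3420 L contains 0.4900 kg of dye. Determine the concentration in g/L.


Formula: Conc = dye_mass(kg) / volume(L) * 1000
Substituting: Conc = 0.4900 / 83.3420 * 1000
Result: 5.8794 g/L


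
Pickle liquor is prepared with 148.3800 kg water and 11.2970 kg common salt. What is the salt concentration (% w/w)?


Formula: Conc = salt / (water + salt) * 100
Substituting: Conc = 11.2970 / (148.3800 + 11.2970) * 100
Result: 7.0749 %


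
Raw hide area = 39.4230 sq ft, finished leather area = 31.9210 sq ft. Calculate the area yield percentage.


Formula: Yield = finished / raw * 100
Substituting: Yield = 31.9210 / 39.4230 * 100
Result: 80.9705 %


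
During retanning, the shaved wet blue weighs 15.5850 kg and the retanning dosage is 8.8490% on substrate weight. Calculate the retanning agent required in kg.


Formula: Retan = substrate * pct / 100
Substituting: Retan = 15.5850 * 8.8490 / 100
Result: 1.3791 kg


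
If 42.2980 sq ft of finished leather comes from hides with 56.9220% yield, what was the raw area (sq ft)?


Formula: raw = finished * 100 / yield
Substituting: raw = 42.2980 * 100 / 56.9220
Result: 74.3087 sq ft


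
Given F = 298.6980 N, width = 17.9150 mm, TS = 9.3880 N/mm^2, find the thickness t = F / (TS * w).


Formula: t = F / (TS * w)
Substituting: t = 298.6980 / (9.3880 * 17.9150)
Result: 1.7760 mm


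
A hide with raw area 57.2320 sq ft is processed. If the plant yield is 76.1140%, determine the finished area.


Formula: finished = raw * yield / 100
Substituting: finished = 57.2320 * 76.1140 / 100
Result: 43.5616 sq ft


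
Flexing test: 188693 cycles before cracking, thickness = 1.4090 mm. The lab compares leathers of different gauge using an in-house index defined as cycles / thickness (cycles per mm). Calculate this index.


Formula: Index = cycles / thickness
Substituting: Index = 188693 / 1.4090
Result: 133919.8013 cycles/mm


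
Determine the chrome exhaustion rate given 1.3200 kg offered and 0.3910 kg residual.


Formula: Uptake = (offered - residual) / offered * 100
Substituting: Uptake = (1.3200 - 0.3910) / 1.3200 * 100
Result: 70.3788 %


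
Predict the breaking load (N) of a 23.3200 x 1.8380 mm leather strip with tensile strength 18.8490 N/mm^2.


Formula: F = TS * w * t
Substituting: F = 18.8490 * 23.3200 * 1.8380
Result: 807.9089 N


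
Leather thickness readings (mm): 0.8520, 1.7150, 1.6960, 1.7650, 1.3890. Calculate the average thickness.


Formula: Average = sum / n
Substituting: Average = 7.4170 / 5
Result: 1.4834 mm


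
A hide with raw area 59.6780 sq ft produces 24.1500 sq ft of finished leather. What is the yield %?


Formula: Yield = finished / raw * 100
Substituting: Yield = 24.1500 / 59.6780 * 100
Result: 40.4672 %


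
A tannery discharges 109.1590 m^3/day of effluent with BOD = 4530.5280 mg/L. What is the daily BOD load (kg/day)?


Formula: BOD_load = volume * conc / 1000
Substituting: BOD_load = 109.1590 * 4530.5280 / 1000
Result: 494.5479 kg/day


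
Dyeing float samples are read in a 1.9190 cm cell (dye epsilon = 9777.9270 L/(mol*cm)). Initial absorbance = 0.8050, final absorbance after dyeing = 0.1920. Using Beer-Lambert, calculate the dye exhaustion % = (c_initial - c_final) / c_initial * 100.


c_initial = A_i / (epsilon * l) = 0.8050 / (9777.9270 * 1.9190) = 4.2902e-05 mol/L
c_final = A_f / (epsilon * l) = 0.1920 / (9777.9270 * 1.9190) = 1.0232e-05 mol/L
Exhaustion = (c_initial - c_final) / c_initial * 100 = (4.2902e-05 - 1.0232e-05) / 4.2902e-05 * 100 = 76.1491 %


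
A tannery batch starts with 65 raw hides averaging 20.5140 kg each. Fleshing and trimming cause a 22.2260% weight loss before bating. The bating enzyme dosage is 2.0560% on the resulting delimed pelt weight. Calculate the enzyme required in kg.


Total_raw = N * avg_wt = 65 * 20.5140 = 1333.4100 kg
Substrate = Total_raw * (1 - loss/100) = 1333.4100 * (1 - 22.2260/100) = 1037.0463 kg
Enzyme = Substrate * pct / 100 = 1037.0463 * 2.0560 / 100 = 21.3217 kg


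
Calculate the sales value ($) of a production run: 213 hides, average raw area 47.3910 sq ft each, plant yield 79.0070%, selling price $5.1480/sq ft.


Raw_total = N * avg_area = 213 * 47.3910 = 10094.2830 sq ft
Finished = Raw_total * yield / 100 = 10094.2830 * 79.0070 / 100 = 7975.1902 sq ft
Value = Finished * price = 7975.1902 * 5.1480 = 41056.2790 $


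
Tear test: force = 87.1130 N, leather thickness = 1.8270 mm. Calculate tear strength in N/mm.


Formula: Tear strength = force / thickness
Substituting: Tear strength = 87.1130 / 1.8270
Result: 47.6809 N/mm


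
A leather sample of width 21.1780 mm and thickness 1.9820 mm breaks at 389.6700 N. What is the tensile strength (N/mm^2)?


Formula: TS = force / (width * thickness)
Substituting: TS = 389.6700 / (21.1780 * 1.9820)
Result: 9.2834 N/mm^2


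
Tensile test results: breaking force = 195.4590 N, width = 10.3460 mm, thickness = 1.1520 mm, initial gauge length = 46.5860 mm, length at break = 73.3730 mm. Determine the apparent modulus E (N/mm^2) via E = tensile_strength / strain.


TS = F / (w * t) = 195.4590 / (10.3460 * 1.1520) = 16.3995 N/mm^2
strain = (Lf - L0) / L0 = (73.3730 - 46.5860) / 46.5860 = 0.5750
E = TS / strain = 16.3995 / 0.5750 = 28.5208 N/mm^2


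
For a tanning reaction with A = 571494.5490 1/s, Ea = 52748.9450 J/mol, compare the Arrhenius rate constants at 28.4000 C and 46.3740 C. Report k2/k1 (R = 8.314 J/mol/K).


T1 = 28.4000 + 273.15 = 301.5500 K; T2 = 46.3740 + 273.15 = 319.5240 K
k1 = A * exp(-Ea/(R*T1)) = 571494.5490 * exp(-52748.9450/(8.314*301.5500)) = 4.1637e-04 1/s
k2 = A * exp(-Ea/(R*T2)) = 571494.5490 * exp(-52748.9450/(8.314*319.5240)) = 0.00135985 1/s
k2/k1 = 0.00135985 / 4.1637e-04 = 3.2659


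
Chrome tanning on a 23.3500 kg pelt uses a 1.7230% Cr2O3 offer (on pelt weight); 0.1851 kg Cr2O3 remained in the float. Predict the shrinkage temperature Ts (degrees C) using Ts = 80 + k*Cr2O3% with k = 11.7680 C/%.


Offered = pelt * offer_pct / 100 = 23.3500 * 1.7230 / 100 = 0.4023 kg
Uptake = offered - residual = 0.4023 - 0.1851 = 0.2172 kg
Cr2O3% on pelt = uptake / pelt * 100 = 0.2172 / 23.3500 * 100 = 0.9303 %
Ts = 80 + k * Cr2O3% = 80 + 11.7680 * 0.9303 = 90.9475 C


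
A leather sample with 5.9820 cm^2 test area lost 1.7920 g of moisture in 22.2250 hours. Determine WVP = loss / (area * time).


Formula: WVP = loss / (area * time)
Substituting: WVP = 1.7920 / (5.9820 * 22.2250)
Result: 0.0134788 g/(cm^2*hr)


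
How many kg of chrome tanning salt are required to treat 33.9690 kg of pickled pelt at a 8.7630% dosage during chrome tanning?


Formula: Chrome = substrate * pct / 100
Substituting: Chrome = 33.9690 * 8.7630 / 100
Result: 2.9767 kg


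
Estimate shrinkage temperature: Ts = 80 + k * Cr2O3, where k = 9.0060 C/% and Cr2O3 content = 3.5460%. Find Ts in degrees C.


Formula: Ts = 80 + k * Cr2O3
Substituting: Ts = 80 + 9.0060 * 3.5460
Result: 111.9353 C


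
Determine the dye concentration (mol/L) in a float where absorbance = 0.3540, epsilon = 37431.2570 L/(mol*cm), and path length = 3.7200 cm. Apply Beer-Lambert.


Formula: c = A / (epsilon * l)
Substituting: c = 0.3540 / (37431.2570 * 3.7200)
Result: 2.5423e-06 mol/L


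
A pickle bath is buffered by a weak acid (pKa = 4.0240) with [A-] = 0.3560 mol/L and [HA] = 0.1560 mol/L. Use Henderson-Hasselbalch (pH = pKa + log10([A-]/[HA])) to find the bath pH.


ratio = [A-] / [HA] = 0.3560 / 0.1560 = 2.2821
log10(ratio) = 0.3583
pH = pKa + log10(ratio) = 4.0240 + 0.3583 = 4.3823


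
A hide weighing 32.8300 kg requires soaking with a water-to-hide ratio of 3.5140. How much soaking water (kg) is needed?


Formula: Water = hide_weight * ratio
Substituting: Water = 32.8300 * 3.5140
Result: 115.3646 kg


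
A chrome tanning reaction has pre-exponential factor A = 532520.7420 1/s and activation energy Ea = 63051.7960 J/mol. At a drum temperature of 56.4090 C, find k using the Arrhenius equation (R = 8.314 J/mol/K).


T_K = T_C + 273.15 = 56.4090 + 273.15 = 329.5590 K
exponent = -Ea / (R * T_K) = -63051.7960 / (8.314 * 329.5590) = -23.0120
k = A * exp(exponent) = 532520.7420 * exp(-23.0120) = 5.3995e-05 1/s


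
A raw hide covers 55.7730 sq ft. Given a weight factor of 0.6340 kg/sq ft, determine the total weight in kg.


Formula: Weight = area * weight_per_sqft
Substituting: Weight = 55.7730 * 0.6340
Result: 35.3601 kg


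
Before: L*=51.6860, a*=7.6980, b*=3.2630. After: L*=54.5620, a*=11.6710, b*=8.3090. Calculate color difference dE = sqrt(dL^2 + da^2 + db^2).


dL = 2.8760, da = 3.9730, db = 5.0460
dE = sqrt(2.8760^2 + 3.9730^2 + 5.0460^2) = 7.0369


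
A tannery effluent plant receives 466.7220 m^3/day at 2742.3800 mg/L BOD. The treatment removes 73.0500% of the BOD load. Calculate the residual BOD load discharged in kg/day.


Load_in = volume * conc / 1000 = 466.7220 * 2742.3800 / 1000 = 1279.9291 kg/day
Removed = Load_in * eff / 100 = 1279.9291 * 73.0500 / 100 = 934.9882 kg/day
Load_out = Load_in - Removed = 1279.9291 - 934.9882 = 344.9409 kg/day
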